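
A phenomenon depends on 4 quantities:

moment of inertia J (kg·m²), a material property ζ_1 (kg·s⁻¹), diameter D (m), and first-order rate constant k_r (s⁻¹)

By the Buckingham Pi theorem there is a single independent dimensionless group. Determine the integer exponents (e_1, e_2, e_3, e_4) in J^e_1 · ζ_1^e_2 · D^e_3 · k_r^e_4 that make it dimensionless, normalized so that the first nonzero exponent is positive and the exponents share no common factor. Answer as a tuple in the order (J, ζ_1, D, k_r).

M: e_1·(1) + e_2·(1) + e_3·(0) + e_4·(0) = 0
L: e_1·(2) + e_2·(0) + e_3·(1) + e_4·(0) = 0
T: e_1·(0) + e_2·(-1) + e_3·(0) + e_4·(-1) = 0
Solving this homogeneous linear system for the smallest-integer solution (first nonzero entry positive) gives (1, -1, -2, 1).

(1, -1, -2, 1)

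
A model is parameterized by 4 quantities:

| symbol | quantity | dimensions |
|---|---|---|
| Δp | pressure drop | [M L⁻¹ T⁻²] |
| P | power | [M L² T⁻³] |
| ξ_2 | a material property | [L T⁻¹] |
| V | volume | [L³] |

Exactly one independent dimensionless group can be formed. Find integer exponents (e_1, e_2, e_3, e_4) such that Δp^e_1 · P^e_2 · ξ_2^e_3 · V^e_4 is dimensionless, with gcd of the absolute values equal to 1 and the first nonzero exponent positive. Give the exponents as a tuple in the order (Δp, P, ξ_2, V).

M: e_1·(1) + e_2·(1) + e_3·(0) + e_4·(0) = 0
L: e_1·(-1) + e_2·(2) + e_3·(1) + e_4·(3) = 0
T: e_1·(-2) + e_2·(-3) + e_3·(-1) + e_4·(0) = 0
Solving this homogeneous linear system for the smallest-integer solution (first nonzero entry positive) gives (3, -3, 3, 2).

(3, -3, 3, 2)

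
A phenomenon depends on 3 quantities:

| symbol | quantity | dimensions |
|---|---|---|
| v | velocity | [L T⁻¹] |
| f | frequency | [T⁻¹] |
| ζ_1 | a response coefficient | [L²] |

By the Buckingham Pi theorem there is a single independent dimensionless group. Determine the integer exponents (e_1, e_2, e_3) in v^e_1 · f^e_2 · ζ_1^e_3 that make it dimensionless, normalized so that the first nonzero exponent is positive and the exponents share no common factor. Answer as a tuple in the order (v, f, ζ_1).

(2, -2, -1)

L: e_1·(1) + e_2·(0) + e_3·(2) = 0
T: e_1·(-1) + e_2·(-1) + e_3·(0) = 0
Solving this homogeneous linear system for the smallest-integer solution (first nonzero entry positive) gives (2, -2, -1).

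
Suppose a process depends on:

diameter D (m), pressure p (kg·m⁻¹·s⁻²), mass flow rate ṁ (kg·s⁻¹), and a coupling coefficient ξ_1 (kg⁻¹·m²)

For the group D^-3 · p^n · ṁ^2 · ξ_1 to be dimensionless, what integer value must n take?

Balance the M exponent: (1)·n from p, plus −3·(0) + 2·(1) + (-1) = 1 from the rest, must sum to zero.
n + 1 = 0, so n = -1.

-1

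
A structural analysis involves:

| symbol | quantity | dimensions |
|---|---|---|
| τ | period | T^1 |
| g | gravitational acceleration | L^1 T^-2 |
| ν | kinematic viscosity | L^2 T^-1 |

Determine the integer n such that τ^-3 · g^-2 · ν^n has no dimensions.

Balance the L exponent: (2)·n from ν, plus −3·(0) − 2·(1) = -2 from the rest, must sum to zero.
2n − 2 = 0, so n = 1.

1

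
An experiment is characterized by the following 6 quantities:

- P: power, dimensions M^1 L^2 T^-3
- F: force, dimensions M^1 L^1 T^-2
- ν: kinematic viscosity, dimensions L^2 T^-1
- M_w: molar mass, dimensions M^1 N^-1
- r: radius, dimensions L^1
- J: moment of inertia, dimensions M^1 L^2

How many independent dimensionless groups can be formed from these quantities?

There are 6 variables and 4 base dimensions (M, L, T, N).
The dimension matrix has rank 4.
Independent dimensionless groups: 6 − 4 = 2.

2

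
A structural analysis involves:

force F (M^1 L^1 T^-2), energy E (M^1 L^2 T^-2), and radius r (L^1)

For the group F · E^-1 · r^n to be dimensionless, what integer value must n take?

1

Balance the L exponent: (1)·n from r, plus (1) − (2) = -1 from the rest, must sum to zero.
n − 1 = 0, so n = 1.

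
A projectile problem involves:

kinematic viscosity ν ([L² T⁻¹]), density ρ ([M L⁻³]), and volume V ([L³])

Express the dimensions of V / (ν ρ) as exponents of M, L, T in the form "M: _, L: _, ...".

M: -1, L: 4, T: 1

Collect each base-dimension exponent across the product:
  M: −(0) − (1) + (0) = -1
  L: −(2) − (-3) + (3) = 4
  T: −(-1) − (0) + (0) = 1
So the dimensions are [M⁻¹ L⁴ T].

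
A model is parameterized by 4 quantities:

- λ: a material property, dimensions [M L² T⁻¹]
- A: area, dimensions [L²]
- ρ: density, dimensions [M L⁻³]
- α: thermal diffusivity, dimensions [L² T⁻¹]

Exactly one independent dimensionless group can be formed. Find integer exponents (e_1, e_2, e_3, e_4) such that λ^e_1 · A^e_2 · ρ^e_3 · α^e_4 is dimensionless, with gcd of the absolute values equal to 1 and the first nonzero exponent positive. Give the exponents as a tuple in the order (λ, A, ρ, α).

(2, -3, -2, -2)

M: e_1·(1) + e_2·(0) + e_3·(1) + e_4·(0) = 0
L: e_1·(2) + e_2·(2) + e_3·(-3) + e_4·(2) = 0
T: e_1·(-1) + e_2·(0) + e_3·(0) + e_4·(-1) = 0
Solving this homogeneous linear system for the smallest-integer solution (first nonzero entry positive) gives (2, -3, -2, -2).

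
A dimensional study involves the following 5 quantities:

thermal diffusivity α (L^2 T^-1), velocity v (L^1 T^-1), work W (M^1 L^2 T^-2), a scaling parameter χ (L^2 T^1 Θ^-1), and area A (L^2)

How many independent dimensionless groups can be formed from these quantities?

There are 5 variables and 4 base dimensions (M, L, T, Θ).
The dimension matrix has rank 4.
Independent dimensionless groups: 5 − 4 = 1.

1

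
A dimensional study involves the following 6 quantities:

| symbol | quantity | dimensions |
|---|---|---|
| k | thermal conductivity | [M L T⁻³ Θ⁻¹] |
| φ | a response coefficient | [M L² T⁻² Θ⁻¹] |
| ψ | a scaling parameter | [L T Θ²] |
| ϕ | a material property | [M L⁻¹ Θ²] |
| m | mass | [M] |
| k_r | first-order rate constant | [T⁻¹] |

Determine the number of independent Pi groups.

There are 6 variables and 4 base dimensions (M, L, T, Θ).
The dimension matrix has rank 4.
Independent dimensionless groups: 6 − 4 = 2.

2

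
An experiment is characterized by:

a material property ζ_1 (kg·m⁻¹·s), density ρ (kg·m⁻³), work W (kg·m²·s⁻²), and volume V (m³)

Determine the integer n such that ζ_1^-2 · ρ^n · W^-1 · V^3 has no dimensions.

3

Balance the M exponent: (1)·n from ρ, plus −2·(1) − (1) + 3·(0) = -3 from the rest, must sum to zero.
n − 3 = 0, so n = 3.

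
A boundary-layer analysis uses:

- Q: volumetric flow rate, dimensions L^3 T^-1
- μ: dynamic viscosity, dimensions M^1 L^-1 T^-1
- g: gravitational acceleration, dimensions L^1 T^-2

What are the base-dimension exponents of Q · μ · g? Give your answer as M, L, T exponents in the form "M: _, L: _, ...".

Collect each base-dimension exponent across the product:
  M: (0) + (1) + (0) = 1
  L: (3) + (-1) + (1) = 3
  T: (-1) + (-1) + (-2) = -4
So the dimensions are [M L³ T⁻⁴].

M: 1, L: 3, T: -4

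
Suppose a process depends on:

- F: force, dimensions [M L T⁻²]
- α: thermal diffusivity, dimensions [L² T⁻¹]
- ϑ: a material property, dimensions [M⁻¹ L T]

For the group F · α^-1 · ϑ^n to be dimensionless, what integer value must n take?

Balance the M exponent: (-1)·n from ϑ, plus (1) − (0) = 1 from the rest, must sum to zero.
−n + 1 = 0, so n = 1.

1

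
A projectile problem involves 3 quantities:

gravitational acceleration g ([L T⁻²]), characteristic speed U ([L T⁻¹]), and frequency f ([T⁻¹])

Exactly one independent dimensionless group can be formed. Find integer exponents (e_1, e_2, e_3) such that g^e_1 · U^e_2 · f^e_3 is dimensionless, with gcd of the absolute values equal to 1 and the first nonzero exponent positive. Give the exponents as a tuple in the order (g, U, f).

(1, -1, -1)

L: e_1·(1) + e_2·(1) + e_3·(0) = 0
T: e_1·(-2) + e_2·(-1) + e_3·(-1) = 0
Solving this homogeneous linear system for the smallest-integer solution (first nonzero entry positive) gives (1, -1, -1).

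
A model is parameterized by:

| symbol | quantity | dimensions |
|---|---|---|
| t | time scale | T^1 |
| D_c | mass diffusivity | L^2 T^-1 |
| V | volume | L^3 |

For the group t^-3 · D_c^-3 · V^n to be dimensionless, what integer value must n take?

2

Balance the L exponent: (3)·n from V, plus −3·(0) − 3·(2) = -6 from the rest, must sum to zero.
3n − 6 = 0, so n = 2.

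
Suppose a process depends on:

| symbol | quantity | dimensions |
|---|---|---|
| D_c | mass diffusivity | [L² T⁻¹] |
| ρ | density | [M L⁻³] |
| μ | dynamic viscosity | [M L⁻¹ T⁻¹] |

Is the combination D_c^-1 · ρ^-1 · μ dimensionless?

yes

Sum the exponent of each base dimension across the product:
  M: −[D_c]_M − [ρ]_M + [μ]_M = −(0) − (1) + (1) = 0
  L: −[D_c]_L − [ρ]_L + [μ]_L = −(2) − (-3) + (-1) = 0
  T: −[D_c]_T − [ρ]_T + [μ]_T = −(-1) − (0) + (-1) = 0
  Θ: −[D_c]_Θ − [ρ]_Θ + [μ]_Θ = −(0) − (0) + (0) = 0
All base exponents vanish — dimensionless.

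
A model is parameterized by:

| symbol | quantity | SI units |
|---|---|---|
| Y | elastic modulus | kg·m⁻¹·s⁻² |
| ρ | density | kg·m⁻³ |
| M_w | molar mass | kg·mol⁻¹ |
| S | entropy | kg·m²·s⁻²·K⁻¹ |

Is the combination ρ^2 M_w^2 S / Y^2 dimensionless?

no

Sum the exponent of each base dimension across the product:
  M: −2·[Y]_M + 2·[ρ]_M + 2·[M_w]_M + [S]_M = −2·(1) + 2·(1) + 2·(1) + (1) = 3
  L: −2·[Y]_L + 2·[ρ]_L + 2·[M_w]_L + [S]_L = −2·(-1) + 2·(-3) + 2·(0) + (2) = -2
  T: −2·[Y]_T + 2·[ρ]_T + 2·[M_w]_T + [S]_T = −2·(-2) + 2·(0) + 2·(0) + (-2) = 2
  Θ: −2·[Y]_Θ + 2·[ρ]_Θ + 2·[M_w]_Θ + [S]_Θ = −2·(0) + 2·(0) + 2·(0) + (-1) = -1
  N: −2·[Y]_N + 2·[ρ]_N + 2·[M_w]_N + [S]_N = −2·(0) + 2·(0) + 2·(-1) + (0) = -2
Net dimensions [M³ L⁻² T² Θ⁻¹ N⁻²] ≠ [1] — not dimensionless.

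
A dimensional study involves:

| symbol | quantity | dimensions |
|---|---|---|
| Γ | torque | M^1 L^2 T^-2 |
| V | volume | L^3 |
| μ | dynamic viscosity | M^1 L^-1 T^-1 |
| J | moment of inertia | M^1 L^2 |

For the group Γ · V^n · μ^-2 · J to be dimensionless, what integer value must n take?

-2

Balance the L exponent: (3)·n from V, plus (2) − 2·(-1) + (2) = 6 from the rest, must sum to zero.
3n + 6 = 0, so n = -2.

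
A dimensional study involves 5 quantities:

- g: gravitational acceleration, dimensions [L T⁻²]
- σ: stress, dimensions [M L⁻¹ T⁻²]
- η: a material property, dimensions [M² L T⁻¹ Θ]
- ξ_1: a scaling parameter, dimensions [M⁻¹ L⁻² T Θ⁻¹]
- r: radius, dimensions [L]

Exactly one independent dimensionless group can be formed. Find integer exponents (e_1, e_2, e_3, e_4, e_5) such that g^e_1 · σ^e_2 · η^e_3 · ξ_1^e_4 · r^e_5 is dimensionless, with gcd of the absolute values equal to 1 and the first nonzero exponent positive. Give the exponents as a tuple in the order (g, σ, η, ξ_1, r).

(1, -1, 1, 1, -1)

M: e_1·(0) + e_2·(1) + e_3·(2) + e_4·(-1) + e_5·(0) = 0
L: e_1·(1) + e_2·(-1) + e_3·(1) + e_4·(-2) + e_5·(1) = 0
T: e_1·(-2) + e_2·(-2) + e_3·(-1) + e_4·(1) + e_5·(0) = 0
Θ: e_1·(0) + e_2·(0) + e_3·(1) + e_4·(-1) + e_5·(0) = 0
Solving this homogeneous linear system for the smallest-integer solution (first nonzero entry positive) gives (1, -1, 1, 1, -1).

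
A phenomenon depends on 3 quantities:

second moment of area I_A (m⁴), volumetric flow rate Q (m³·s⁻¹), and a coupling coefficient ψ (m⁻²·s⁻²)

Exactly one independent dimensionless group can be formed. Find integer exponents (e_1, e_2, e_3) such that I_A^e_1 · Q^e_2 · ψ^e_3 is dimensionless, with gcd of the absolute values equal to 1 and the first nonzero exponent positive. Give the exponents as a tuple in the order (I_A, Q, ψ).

(2, -2, 1)

L: e_1·(4) + e_2·(3) + e_3·(-2) = 0
T: e_1·(0) + e_2·(-1) + e_3·(-2) = 0
Solving this homogeneous linear system for the smallest-integer solution (first nonzero entry positive) gives (2, -2, 1).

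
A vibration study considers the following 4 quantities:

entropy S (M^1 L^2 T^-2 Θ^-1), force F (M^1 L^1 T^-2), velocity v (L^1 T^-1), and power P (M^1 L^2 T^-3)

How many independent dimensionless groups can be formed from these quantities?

There are 4 variables and 4 base dimensions (M, L, T, Θ).
The dimension matrix has rank 3 (less than 4: the dimension vectors are linearly dependent).
Independent dimensionless groups: 4 − 3 = 1.

1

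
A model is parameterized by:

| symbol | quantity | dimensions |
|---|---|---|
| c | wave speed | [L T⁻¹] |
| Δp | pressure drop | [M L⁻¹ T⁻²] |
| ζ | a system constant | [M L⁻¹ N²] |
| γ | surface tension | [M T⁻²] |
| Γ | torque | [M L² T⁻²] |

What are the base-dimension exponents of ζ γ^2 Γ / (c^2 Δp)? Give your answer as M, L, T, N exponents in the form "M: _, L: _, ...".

Collect each base-dimension exponent across the product:
  M: −2·(0) − (1) + (1) + 2·(1) + (1) = 3
  L: −2·(1) − (-1) + (-1) + 2·(0) + (2) = 0
  T: −2·(-1) − (-2) + (0) + 2·(-2) + (-2) = -2
  N: −2·(0) − (0) + (2) + 2·(0) + (0) = 2
So the dimensions are [M³ T⁻² N²].

M: 3, L: 0, T: -2, N: 2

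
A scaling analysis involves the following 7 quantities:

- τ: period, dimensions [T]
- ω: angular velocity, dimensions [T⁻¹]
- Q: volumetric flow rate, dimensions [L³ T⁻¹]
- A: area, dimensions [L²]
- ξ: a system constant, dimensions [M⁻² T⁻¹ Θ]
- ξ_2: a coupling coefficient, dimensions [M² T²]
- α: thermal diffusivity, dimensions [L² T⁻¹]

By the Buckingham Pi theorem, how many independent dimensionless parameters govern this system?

3

There are 7 variables and 4 base dimensions (M, L, T, Θ).
The dimension matrix has rank 4.
Independent dimensionless groups: 7 − 4 = 3.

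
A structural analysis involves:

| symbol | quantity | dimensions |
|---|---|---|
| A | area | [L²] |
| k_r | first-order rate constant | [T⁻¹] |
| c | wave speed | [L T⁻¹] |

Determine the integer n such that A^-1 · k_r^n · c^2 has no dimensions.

-2

Balance the T exponent: (-1)·n from k_r, plus −(0) + 2·(-1) = -2 from the rest, must sum to zero.
−n − 2 = 0, so n = -2.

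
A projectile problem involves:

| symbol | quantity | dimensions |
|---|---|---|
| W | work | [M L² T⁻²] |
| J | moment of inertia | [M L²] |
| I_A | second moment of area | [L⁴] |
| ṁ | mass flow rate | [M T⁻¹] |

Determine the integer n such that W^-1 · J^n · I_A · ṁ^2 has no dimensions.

Balance the M exponent: (1)·n from J, plus −(1) + (0) + 2·(1) = 1 from the rest, must sum to zero.
n + 1 = 0, so n = -1.

-1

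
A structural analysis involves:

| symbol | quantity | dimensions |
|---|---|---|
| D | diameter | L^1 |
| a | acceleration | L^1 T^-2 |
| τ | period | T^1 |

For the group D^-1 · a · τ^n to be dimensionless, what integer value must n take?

2

Balance the T exponent: (1)·n from τ, plus −(0) + (-2) = -2 from the rest, must sum to zero.
n − 2 = 0, so n = 2.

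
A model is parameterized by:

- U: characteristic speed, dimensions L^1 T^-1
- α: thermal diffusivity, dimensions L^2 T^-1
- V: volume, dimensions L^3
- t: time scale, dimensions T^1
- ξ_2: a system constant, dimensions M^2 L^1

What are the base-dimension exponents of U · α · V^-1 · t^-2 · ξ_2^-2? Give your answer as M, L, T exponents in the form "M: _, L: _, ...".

Collect each base-dimension exponent across the product:
  M: (0) + (0) − (0) − 2·(0) − 2·(2) = -4
  L: (1) + (2) − (3) − 2·(0) − 2·(1) = -2
  T: (-1) + (-1) − (0) − 2·(1) − 2·(0) = -4
So the dimensions are [M⁻⁴ L⁻² T⁻⁴].

M: -4, L: -2, T: -4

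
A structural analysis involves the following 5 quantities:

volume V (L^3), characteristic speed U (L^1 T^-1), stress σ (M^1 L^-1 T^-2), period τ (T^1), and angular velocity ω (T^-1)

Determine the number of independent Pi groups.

2

There are 5 variables and 3 base dimensions (M, L, T).
The dimension matrix has rank 3.
Independent dimensionless groups: 5 − 3 = 2.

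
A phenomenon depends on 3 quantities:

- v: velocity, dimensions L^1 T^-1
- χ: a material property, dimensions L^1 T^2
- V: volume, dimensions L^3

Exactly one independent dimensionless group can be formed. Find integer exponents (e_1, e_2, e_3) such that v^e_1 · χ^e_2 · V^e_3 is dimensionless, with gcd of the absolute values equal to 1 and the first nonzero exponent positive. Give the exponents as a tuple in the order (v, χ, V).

L: e_1·(1) + e_2·(1) + e_3·(3) = 0
T: e_1·(-1) + e_2·(2) + e_3·(0) = 0
Solving this homogeneous linear system for the smallest-integer solution (first nonzero entry positive) gives (2, 1, -1).

(2, 1, -1)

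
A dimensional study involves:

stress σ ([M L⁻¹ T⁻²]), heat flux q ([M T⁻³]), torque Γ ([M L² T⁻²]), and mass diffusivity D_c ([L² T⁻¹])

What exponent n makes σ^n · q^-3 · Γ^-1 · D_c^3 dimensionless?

4

Balance the M exponent: (1)·n from σ, plus −3·(1) − (1) + 3·(0) = -4 from the rest, must sum to zero.
n − 4 = 0, so n = 4.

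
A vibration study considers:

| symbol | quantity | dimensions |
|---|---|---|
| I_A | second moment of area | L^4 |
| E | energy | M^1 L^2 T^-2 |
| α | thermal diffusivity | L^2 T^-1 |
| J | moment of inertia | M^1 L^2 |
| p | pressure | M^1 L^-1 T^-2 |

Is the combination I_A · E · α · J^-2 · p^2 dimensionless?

no

Sum the exponent of each base dimension across the product:
  M: [I_A]_M + [E]_M + [α]_M − 2·[J]_M + 2·[p]_M = (0) + (1) + (0) − 2·(1) + 2·(1) = 1
  L: [I_A]_L + [E]_L + [α]_L − 2·[J]_L + 2·[p]_L = (4) + (2) + (2) − 2·(2) + 2·(-1) = 2
  T: [I_A]_T + [E]_T + [α]_T − 2·[J]_T + 2·[p]_T = (0) + (-2) + (-1) − 2·(0) + 2·(-2) = -7
Net dimensions [M L² T⁻⁷] ≠ [1] — not dimensionless.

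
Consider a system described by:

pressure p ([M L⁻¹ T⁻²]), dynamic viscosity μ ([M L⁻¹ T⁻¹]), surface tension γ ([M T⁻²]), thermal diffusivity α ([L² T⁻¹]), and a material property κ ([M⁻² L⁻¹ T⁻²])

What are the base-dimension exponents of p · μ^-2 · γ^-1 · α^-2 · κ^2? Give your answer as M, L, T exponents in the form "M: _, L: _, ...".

Collect each base-dimension exponent across the product:
  M: (1) − 2·(1) − (1) − 2·(0) + 2·(-2) = -6
  L: (-1) − 2·(-1) − (0) − 2·(2) + 2·(-1) = -5
  T: (-2) − 2·(-1) − (-2) − 2·(-1) + 2·(-2) = 0
So the dimensions are [M⁻⁶ L⁻⁵].

M: -6, L: -5, T: 0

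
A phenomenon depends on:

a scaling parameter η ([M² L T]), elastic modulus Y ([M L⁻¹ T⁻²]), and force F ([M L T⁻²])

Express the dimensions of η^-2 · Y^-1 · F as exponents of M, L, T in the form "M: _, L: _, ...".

Collect each base-dimension exponent across the product:
  M: −2·(2) − (1) + (1) = -4
  L: −2·(1) − (-1) + (1) = 0
  T: −2·(1) − (-2) + (-2) = -2
So the dimensions are [M⁻⁴ T⁻²].

M: -4, L: 0, T: -2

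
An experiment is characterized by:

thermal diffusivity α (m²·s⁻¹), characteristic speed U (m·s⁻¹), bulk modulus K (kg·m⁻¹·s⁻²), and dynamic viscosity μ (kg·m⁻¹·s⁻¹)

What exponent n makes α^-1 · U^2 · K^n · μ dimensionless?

Balance the M exponent: (1)·n from K, plus −(0) + 2·(0) + (1) = 1 from the rest, must sum to zero.
n + 1 = 0, so n = -1.

-1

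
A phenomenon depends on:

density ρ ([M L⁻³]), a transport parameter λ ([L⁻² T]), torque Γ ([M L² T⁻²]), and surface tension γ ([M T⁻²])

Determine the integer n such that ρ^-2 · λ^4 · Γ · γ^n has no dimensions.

Balance the M exponent: (1)·n from γ, plus −2·(1) + 4·(0) + (1) = -1 from the rest, must sum to zero.
n − 1 = 0, so n = 1.

1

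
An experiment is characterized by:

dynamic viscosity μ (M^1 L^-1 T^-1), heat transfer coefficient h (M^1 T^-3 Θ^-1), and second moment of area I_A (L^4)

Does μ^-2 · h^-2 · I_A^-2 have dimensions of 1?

no

Sum the exponent of each base dimension across the product:
  M: −2·[μ]_M − 2·[h]_M − 2·[I_A]_M = −2·(1) − 2·(1) − 2·(0) = -4
  L: −2·[μ]_L − 2·[h]_L − 2·[I_A]_L = −2·(-1) − 2·(0) − 2·(4) = -6
  T: −2·[μ]_T − 2·[h]_T − 2·[I_A]_T = −2·(-1) − 2·(-3) − 2·(0) = 8
  Θ: −2·[μ]_Θ − 2·[h]_Θ − 2·[I_A]_Θ = −2·(0) − 2·(-1) − 2·(0) = 2
Net dimensions [M⁻⁴ L⁻⁶ T⁸ Θ²] ≠ [1] — not dimensionless.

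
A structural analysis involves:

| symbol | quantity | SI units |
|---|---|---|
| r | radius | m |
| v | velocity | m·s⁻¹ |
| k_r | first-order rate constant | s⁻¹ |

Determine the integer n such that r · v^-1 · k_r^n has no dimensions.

Balance the T exponent: (-1)·n from k_r, plus (0) − (-1) = 1 from the rest, must sum to zero.
−n + 1 = 0, so n = 1.

1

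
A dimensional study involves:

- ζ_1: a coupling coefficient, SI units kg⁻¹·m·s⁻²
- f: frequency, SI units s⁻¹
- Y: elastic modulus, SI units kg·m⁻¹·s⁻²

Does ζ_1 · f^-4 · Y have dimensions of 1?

yes

Sum the exponent of each base dimension across the product:
  M: [ζ_1]_M − 4·[f]_M + [Y]_M = (-1) − 4·(0) + (1) = 0
  L: [ζ_1]_L − 4·[f]_L + [Y]_L = (1) − 4·(0) + (-1) = 0
  T: [ζ_1]_T − 4·[f]_T + [Y]_T = (-2) − 4·(-1) + (-2) = 0
All base exponents vanish — dimensionless.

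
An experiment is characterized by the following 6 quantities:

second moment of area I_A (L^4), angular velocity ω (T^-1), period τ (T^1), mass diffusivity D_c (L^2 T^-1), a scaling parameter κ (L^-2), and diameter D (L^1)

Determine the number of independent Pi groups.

4

There are 6 variables and 2 base dimensions (L, T).
The dimension matrix has rank 2.
Independent dimensionless groups: 6 − 2 = 4.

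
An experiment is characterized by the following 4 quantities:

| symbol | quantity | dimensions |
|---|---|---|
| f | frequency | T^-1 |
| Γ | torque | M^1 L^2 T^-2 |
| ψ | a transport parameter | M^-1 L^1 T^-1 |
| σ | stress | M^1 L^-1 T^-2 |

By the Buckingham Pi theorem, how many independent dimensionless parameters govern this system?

There are 4 variables and 3 base dimensions (M, L, T).
The dimension matrix has rank 3.
Independent dimensionless groups: 4 − 3 = 1.

1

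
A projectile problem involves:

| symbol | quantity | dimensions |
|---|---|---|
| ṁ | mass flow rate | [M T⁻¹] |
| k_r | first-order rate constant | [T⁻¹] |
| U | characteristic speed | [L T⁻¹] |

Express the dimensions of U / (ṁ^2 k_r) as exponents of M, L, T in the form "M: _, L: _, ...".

Collect each base-dimension exponent across the product:
  M: −2·(1) − (0) + (0) = -2
  L: −2·(0) − (0) + (1) = 1
  T: −2·(-1) − (-1) + (-1) = 2
So the dimensions are [M⁻² L T²].

M: -2, L: 1, T: 2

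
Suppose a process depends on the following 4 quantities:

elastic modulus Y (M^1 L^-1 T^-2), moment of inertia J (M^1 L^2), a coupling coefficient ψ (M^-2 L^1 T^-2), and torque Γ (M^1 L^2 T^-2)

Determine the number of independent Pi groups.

1

There are 4 variables and 3 base dimensions (M, L, T).
The dimension matrix has rank 3.
Independent dimensionless groups: 4 − 3 = 1.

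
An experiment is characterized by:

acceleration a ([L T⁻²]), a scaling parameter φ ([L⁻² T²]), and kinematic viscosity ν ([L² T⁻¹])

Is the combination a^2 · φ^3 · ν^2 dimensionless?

yes

Sum the exponent of each base dimension across the product:
  L: 2·[a]_L + 3·[φ]_L + 2·[ν]_L = 2·(1) + 3·(-2) + 2·(2) = 0
  T: 2·[a]_T + 3·[φ]_T + 2·[ν]_T = 2·(-2) + 3·(2) + 2·(-1) = 0
All base exponents vanish — dimensionless.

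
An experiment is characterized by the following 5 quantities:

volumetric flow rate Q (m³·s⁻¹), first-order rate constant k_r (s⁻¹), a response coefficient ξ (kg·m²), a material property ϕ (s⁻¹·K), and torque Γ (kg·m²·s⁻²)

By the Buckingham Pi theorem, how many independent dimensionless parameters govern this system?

There are 5 variables and 4 base dimensions (M, L, T, Θ).
The dimension matrix has rank 4.
Independent dimensionless groups: 5 − 4 = 1.

1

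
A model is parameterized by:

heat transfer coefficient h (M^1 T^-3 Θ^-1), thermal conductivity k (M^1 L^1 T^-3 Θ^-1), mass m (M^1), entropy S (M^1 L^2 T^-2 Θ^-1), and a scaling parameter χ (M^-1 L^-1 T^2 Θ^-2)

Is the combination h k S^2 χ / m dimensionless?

Sum the exponent of each base dimension across the product:
  M: [h]_M + [k]_M − [m]_M + 2·[S]_M + [χ]_M = (1) + (1) − (1) + 2·(1) + (-1) = 2
  L: [h]_L + [k]_L − [m]_L + 2·[S]_L + [χ]_L = (0) + (1) − (0) + 2·(2) + (-1) = 4
  T: [h]_T + [k]_T − [m]_T + 2·[S]_T + [χ]_T = (-3) + (-3) − (0) + 2·(-2) + (2) = -8
  Θ: [h]_Θ + [k]_Θ − [m]_Θ + 2·[S]_Θ + [χ]_Θ = (-1) + (-1) − (0) + 2·(-1) + (-2) = -6
Net dimensions [M² L⁴ T⁻⁸ Θ⁻⁶] ≠ [1] — not dimensionless.

no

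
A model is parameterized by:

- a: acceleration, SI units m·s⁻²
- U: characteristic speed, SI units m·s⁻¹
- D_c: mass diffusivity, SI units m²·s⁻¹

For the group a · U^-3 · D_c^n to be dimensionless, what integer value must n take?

Balance the L exponent: (2)·n from D_c, plus (1) − 3·(1) = -2 from the rest, must sum to zero.
2n − 2 = 0, so n = 1.

1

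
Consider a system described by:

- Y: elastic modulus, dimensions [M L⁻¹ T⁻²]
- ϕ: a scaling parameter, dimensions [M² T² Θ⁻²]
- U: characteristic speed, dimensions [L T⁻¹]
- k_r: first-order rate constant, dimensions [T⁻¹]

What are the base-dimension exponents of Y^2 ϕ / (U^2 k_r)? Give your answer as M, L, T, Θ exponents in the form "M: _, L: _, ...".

M: 4, L: -4, T: 1, Θ: -2

Collect each base-dimension exponent across the product:
  M: 2·(1) + (2) − 2·(0) − (0) = 4
  L: 2·(-1) + (0) − 2·(1) − (0) = -4
  T: 2·(-2) + (2) − 2·(-1) − (-1) = 1
  Θ: 2·(0) + (-2) − 2·(0) − (0) = -2
So the dimensions are [M⁴ L⁻⁴ T Θ⁻²].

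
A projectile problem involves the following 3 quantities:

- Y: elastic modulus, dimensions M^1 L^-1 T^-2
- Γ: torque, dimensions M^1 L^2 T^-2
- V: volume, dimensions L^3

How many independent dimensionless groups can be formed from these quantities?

There are 3 variables and 3 base dimensions (M, L, T).
The dimension matrix has rank 2 (less than 3: the dimension vectors are linearly dependent).
Independent dimensionless groups: 3 − 2 = 1.

1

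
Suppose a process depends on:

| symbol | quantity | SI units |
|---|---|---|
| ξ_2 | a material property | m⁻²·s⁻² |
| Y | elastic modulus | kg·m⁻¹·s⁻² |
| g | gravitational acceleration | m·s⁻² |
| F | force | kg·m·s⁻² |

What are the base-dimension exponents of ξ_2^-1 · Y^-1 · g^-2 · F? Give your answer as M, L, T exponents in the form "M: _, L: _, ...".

M: 0, L: 2, T: 6

Collect each base-dimension exponent across the product:
  M: −(0) − (1) − 2·(0) + (1) = 0
  L: −(-2) − (-1) − 2·(1) + (1) = 2
  T: −(-2) − (-2) − 2·(-2) + (-2) = 6
So the dimensions are [L² T⁶].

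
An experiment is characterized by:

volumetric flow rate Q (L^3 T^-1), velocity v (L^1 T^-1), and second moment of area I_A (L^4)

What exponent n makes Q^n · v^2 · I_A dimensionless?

Balance the L exponent: (3)·n from Q, plus 2·(1) + (4) = 6 from the rest, must sum to zero.
3n + 6 = 0, so n = -2.

-2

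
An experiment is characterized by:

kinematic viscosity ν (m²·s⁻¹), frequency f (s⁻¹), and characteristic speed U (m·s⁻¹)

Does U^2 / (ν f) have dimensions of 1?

Sum the exponent of each base dimension across the product:
  L: −[ν]_L − [f]_L + 2·[U]_L = −(2) − (0) + 2·(1) = 0
  T: −[ν]_T − [f]_T + 2·[U]_T = −(-1) − (-1) + 2·(-1) = 0
All base exponents vanish — dimensionless.

yes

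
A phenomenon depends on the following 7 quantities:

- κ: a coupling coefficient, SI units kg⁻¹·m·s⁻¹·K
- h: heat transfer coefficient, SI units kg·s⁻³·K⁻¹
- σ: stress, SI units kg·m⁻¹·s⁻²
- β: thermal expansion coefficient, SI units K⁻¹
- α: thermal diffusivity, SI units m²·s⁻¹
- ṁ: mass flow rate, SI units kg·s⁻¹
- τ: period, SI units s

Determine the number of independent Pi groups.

3

There are 7 variables and 4 base dimensions (M, L, T, Θ).
The dimension matrix has rank 4.
Independent dimensionless groups: 7 − 4 = 3.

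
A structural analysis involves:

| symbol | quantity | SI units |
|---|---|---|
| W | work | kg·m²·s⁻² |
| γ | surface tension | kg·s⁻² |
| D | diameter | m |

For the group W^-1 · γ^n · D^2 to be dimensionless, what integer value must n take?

Balance the M exponent: (1)·n from γ, plus −(1) + 2·(0) = -1 from the rest, must sum to zero.
n − 1 = 0, so n = 1.

1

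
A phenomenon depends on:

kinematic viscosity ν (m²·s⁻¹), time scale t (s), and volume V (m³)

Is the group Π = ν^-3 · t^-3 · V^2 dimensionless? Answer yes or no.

yes

Sum the exponent of each base dimension across the product:
  L: −3·[ν]_L − 3·[t]_L + 2·[V]_L = −3·(2) − 3·(0) + 2·(3) = 0
  T: −3·[ν]_T − 3·[t]_T + 2·[V]_T = −3·(-1) − 3·(1) + 2·(0) = 0
All base exponents vanish — dimensionless.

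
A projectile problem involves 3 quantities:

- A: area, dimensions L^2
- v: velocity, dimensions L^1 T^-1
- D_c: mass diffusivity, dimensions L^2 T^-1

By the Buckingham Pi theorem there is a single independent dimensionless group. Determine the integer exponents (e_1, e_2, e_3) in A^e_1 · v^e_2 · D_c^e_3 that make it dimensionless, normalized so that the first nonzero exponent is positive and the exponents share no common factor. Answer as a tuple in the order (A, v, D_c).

(1, 2, -2)

L: e_1·(2) + e_2·(1) + e_3·(2) = 0
T: e_1·(0) + e_2·(-1) + e_3·(-1) = 0
Solving this homogeneous linear system for the smallest-integer solution (first nonzero entry positive) gives (1, 2, -2).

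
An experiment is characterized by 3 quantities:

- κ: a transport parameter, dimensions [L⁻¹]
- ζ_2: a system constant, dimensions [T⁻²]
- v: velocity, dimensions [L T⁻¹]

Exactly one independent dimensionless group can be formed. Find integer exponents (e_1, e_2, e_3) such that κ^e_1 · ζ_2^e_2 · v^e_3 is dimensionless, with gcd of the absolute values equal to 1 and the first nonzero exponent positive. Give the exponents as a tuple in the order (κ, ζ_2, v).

(2, -1, 2)

L: e_1·(-1) + e_2·(0) + e_3·(1) = 0
T: e_1·(0) + e_2·(-2) + e_3·(-1) = 0
Solving this homogeneous linear system for the smallest-integer solution (first nonzero entry positive) gives (2, -1, 2).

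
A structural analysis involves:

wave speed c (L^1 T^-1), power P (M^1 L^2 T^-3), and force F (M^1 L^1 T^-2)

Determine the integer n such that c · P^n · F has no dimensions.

Balance the M exponent: (1)·n from P, plus (0) + (1) = 1 from the rest, must sum to zero.
n + 1 = 0, so n = -1.

-1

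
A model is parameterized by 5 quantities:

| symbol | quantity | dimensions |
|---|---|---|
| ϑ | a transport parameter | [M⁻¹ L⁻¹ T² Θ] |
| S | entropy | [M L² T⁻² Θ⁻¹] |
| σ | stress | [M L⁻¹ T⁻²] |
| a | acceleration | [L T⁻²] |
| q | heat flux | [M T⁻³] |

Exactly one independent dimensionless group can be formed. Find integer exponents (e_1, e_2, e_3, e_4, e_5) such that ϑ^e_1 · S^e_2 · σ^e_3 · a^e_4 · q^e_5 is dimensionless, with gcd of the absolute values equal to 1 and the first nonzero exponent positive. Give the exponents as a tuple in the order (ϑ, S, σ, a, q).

M: e_1·(-1) + e_2·(1) + e_3·(1) + e_4·(0) + e_5·(1) = 0
L: e_1·(-1) + e_2·(2) + e_3·(-1) + e_4·(1) + e_5·(0) = 0
T: e_1·(2) + e_2·(-2) + e_3·(-2) + e_4·(-2) + e_5·(-3) = 0
Θ: e_1·(1) + e_2·(-1) + e_3·(0) + e_4·(0) + e_5·(0) = 0
Solving this homogeneous linear system for the smallest-integer solution (first nonzero entry positive) gives (1, 1, 2, 1, -2).

(1, 1, 2, 1, -2)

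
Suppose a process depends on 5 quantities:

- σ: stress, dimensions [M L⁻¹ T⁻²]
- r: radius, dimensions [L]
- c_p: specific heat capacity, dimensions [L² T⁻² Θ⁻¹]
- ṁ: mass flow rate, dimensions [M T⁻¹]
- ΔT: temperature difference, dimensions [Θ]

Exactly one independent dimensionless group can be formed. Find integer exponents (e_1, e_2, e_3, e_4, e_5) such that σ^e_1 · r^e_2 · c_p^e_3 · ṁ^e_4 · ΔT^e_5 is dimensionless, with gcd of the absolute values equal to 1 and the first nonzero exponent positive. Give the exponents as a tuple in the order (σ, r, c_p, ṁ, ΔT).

(2, 4, -1, -2, -1)

M: e_1·(1) + e_2·(0) + e_3·(0) + e_4·(1) + e_5·(0) = 0
L: e_1·(-1) + e_2·(1) + e_3·(2) + e_4·(0) + e_5·(0) = 0
T: e_1·(-2) + e_2·(0) + e_3·(-2) + e_4·(-1) + e_5·(0) = 0
Θ: e_1·(0) + e_2·(0) + e_3·(-1) + e_4·(0) + e_5·(1) = 0
Solving this homogeneous linear system for the smallest-integer solution (first nonzero entry positive) gives (2, 4, -1, -2, -1).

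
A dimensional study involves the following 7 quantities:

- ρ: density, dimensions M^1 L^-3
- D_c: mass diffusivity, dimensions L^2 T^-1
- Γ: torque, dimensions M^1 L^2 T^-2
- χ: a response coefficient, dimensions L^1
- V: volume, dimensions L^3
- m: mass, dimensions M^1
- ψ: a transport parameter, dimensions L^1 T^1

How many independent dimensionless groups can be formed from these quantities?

There are 7 variables and 3 base dimensions (M, L, T).
The dimension matrix has rank 3.
Independent dimensionless groups: 7 − 3 = 4.

4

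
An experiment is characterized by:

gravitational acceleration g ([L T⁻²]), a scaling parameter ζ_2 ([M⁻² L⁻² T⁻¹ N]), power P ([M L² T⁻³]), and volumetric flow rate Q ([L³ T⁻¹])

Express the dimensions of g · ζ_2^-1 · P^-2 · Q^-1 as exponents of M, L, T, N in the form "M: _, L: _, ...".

M: 0, L: -4, T: 6, N: -1

Collect each base-dimension exponent across the product:
  M: (0) − (-2) − 2·(1) − (0) = 0
  L: (1) − (-2) − 2·(2) − (3) = -4
  T: (-2) − (-1) − 2·(-3) − (-1) = 6
  N: (0) − (1) − 2·(0) − (0) = -1
So the dimensions are [L⁻⁴ T⁶ N⁻¹].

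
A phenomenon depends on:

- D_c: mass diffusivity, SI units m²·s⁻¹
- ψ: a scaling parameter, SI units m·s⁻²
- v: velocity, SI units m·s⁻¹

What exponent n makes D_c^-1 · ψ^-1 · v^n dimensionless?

3

Balance the L exponent: (1)·n from v, plus −(2) − (1) = -3 from the rest, must sum to zero.
n − 3 = 0, so n = 3.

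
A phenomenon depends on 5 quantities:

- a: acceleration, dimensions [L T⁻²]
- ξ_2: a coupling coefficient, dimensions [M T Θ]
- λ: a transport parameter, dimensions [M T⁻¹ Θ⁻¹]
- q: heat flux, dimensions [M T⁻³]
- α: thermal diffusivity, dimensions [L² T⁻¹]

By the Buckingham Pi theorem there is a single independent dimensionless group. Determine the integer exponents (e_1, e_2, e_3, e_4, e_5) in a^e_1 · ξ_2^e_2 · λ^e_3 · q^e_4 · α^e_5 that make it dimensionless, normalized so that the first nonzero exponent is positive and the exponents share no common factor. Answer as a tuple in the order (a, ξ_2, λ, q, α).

M: e_1·(0) + e_2·(1) + e_3·(1) + e_4·(1) + e_5·(0) = 0
L: e_1·(1) + e_2·(0) + e_3·(0) + e_4·(0) + e_5·(2) = 0
T: e_1·(-2) + e_2·(1) + e_3·(-1) + e_4·(-3) + e_5·(-1) = 0
Θ: e_1·(0) + e_2·(1) + e_3·(-1) + e_4·(0) + e_5·(0) = 0
Solving this homogeneous linear system for the smallest-integer solution (first nonzero entry positive) gives (4, 1, 1, -2, -2).

(4, 1, 1, -2, -2)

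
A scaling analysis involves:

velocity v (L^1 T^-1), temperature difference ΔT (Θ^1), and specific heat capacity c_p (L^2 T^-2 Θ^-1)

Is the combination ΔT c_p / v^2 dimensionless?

Sum the exponent of each base dimension across the product:
  M: −2·[v]_M + [ΔT]_M + [c_p]_M = −2·(0) + (0) + (0) = 0
  L: −2·[v]_L + [ΔT]_L + [c_p]_L = −2·(1) + (0) + (2) = 0
  T: −2·[v]_T + [ΔT]_T + [c_p]_T = −2·(-1) + (0) + (-2) = 0
  Θ: −2·[v]_Θ + [ΔT]_Θ + [c_p]_Θ = −2·(0) + (1) + (-1) = 0
All base exponents vanish — dimensionless.

yes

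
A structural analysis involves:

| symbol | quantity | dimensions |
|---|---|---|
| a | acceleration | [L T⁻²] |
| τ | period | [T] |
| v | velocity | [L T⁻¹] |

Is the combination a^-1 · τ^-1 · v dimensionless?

yes

Sum the exponent of each base dimension across the product:
  L: −[a]_L − [τ]_L + [v]_L = −(1) − (0) + (1) = 0
  T: −[a]_T − [τ]_T + [v]_T = −(-2) − (1) + (-1) = 0
All base exponents vanish — dimensionless.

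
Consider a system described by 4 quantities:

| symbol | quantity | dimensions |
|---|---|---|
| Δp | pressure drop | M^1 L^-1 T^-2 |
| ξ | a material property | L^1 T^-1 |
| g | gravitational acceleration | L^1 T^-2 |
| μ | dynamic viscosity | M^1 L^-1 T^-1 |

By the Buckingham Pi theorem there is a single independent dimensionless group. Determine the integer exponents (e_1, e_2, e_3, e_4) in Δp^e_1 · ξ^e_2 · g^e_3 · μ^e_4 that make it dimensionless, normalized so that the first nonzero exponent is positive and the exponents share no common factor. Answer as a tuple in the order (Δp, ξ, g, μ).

M: e_1·(1) + e_2·(0) + e_3·(0) + e_4·(1) = 0
L: e_1·(-1) + e_2·(1) + e_3·(1) + e_4·(-1) = 0
T: e_1·(-2) + e_2·(-1) + e_3·(-2) + e_4·(-1) = 0
Solving this homogeneous linear system for the smallest-integer solution (first nonzero entry positive) gives (1, 1, -1, -1).

(1, 1, -1, -1)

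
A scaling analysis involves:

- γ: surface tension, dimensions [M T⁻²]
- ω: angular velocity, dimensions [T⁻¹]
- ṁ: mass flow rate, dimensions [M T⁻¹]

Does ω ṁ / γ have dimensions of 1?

Sum the exponent of each base dimension across the product:
  M: −[γ]_M + [ω]_M + [ṁ]_M = −(1) + (0) + (1) = 0
  L: −[γ]_L + [ω]_L + [ṁ]_L = −(0) + (0) + (0) = 0
  T: −[γ]_T + [ω]_T + [ṁ]_T = −(-2) + (-1) + (-1) = 0
  N: −[γ]_N + [ω]_N + [ṁ]_N = −(0) + (0) + (0) = 0
All base exponents vanish — dimensionless.

yes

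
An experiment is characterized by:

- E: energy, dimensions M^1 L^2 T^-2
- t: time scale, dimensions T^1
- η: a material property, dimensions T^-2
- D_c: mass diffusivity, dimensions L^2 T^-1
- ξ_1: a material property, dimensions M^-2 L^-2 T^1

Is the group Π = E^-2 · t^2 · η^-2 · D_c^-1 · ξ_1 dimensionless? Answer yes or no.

Sum the exponent of each base dimension across the product:
  M: −2·[E]_M + 2·[t]_M − 2·[η]_M − [D_c]_M + [ξ_1]_M = −2·(1) + 2·(0) − 2·(0) − (0) + (-2) = -4
  L: −2·[E]_L + 2·[t]_L − 2·[η]_L − [D_c]_L + [ξ_1]_L = −2·(2) + 2·(0) − 2·(0) − (2) + (-2) = -8
  T: −2·[E]_T + 2·[t]_T − 2·[η]_T − [D_c]_T + [ξ_1]_T = −2·(-2) + 2·(1) − 2·(-2) − (-1) + (1) = 12
Net dimensions [M⁻⁴ L⁻⁸ T¹²] ≠ [1] — not dimensionless.

no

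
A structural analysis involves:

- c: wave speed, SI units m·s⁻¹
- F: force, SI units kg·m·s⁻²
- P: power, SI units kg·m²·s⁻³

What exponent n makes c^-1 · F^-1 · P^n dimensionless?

1

Balance the M exponent: (1)·n from P, plus −(0) − (1) = -1 from the rest, must sum to zero.
n − 1 = 0, so n = 1.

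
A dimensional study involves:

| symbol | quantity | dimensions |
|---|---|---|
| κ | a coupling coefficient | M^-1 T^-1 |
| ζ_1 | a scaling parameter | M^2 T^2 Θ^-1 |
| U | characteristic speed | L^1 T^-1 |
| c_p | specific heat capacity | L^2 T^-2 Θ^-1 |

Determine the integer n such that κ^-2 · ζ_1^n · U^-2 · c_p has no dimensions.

-1

Balance the M exponent: (2)·n from ζ_1, plus −2·(-1) − 2·(0) + (0) = 2 from the rest, must sum to zero.
2n + 2 = 0, so n = -1.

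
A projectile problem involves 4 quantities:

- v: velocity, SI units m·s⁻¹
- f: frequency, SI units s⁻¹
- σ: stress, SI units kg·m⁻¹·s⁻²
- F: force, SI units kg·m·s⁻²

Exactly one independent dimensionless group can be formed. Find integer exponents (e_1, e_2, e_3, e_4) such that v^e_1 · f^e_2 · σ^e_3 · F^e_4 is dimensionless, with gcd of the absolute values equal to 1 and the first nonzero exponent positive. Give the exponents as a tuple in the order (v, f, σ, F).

(2, -2, 1, -1)

M: e_1·(0) + e_2·(0) + e_3·(1) + e_4·(1) = 0
L: e_1·(1) + e_2·(0) + e_3·(-1) + e_4·(1) = 0
T: e_1·(-1) + e_2·(-1) + e_3·(-2) + e_4·(-2) = 0
Solving this homogeneous linear system for the smallest-integer solution (first nonzero entry positive) gives (2, -2, 1, -1).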